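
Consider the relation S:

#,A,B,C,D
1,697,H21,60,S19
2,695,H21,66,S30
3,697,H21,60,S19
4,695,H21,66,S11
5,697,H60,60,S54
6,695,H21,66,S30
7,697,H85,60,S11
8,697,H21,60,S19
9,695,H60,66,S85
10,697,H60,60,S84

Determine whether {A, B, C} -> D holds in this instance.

No

(A=697, B=H21, C=60): rows 1, 3, 8 → D = S19, S19, S19 ✓
(A=695, B=H21, C=66): rows 2, 4, 6 → D takes values {S30, S11} — violation
(A=697, B=H60, C=60): rows 5, 10 → D takes values {S54, S84} — violation
(A=697, B=H85, C=60): row 7 → D = S11 ✓
(A=695, B=H60, C=66): row 9 → D = S85 ✓
Two rows agree on {A, B, C} but differ on D, so {A, B, C} -> D does not hold.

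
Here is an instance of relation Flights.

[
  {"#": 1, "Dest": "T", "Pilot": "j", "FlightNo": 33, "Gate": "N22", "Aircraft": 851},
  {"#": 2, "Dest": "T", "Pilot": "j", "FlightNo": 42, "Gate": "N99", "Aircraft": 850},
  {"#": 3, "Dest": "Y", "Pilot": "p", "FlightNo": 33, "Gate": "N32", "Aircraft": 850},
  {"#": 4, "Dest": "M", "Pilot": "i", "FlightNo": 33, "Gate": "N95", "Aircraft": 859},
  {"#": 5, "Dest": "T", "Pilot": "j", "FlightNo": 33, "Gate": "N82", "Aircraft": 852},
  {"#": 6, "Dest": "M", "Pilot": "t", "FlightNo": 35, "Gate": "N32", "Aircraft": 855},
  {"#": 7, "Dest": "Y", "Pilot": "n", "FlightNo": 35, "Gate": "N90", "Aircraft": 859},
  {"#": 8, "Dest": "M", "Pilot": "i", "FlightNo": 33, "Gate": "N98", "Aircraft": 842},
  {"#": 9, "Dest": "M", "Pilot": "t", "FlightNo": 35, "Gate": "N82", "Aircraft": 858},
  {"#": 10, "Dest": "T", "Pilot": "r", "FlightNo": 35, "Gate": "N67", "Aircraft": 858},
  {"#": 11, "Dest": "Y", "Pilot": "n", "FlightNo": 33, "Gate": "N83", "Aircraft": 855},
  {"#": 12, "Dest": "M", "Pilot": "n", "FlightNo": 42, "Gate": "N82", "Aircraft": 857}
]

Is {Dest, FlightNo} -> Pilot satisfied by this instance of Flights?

(Dest=T, FlightNo=33): rows 1, 5 → Pilot = j, j ✓
(Dest=T, FlightNo=42): row 2 → Pilot = j ✓
(Dest=Y, FlightNo=33): rows 3, 11 → Pilot takes values {p, n} — violation
(Dest=M, FlightNo=33): rows 4, 8 → Pilot = i, i ✓
(Dest=M, FlightNo=35): rows 6, 9 → Pilot = t, t ✓
(Dest=Y, FlightNo=35): row 7 → Pilot = n ✓
(Dest=T, FlightNo=35): row 10 → Pilot = r ✓
(Dest=M, FlightNo=42): row 12 → Pilot = n ✓
Two rows agree on {Dest, FlightNo} but differ on Pilot, so {Dest, FlightNo} -> Pilot does not hold.

No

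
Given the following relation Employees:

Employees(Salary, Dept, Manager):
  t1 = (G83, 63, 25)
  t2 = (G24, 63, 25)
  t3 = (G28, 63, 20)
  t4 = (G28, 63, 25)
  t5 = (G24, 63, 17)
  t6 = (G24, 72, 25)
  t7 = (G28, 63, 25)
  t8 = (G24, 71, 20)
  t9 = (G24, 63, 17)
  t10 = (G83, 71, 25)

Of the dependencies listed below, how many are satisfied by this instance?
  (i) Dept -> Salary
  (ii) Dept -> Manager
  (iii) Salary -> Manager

(i) Dept -> Salary: Dept=63: rows 1, 2, 3, 4, 5, 7, 9 → Salary takes values {G83, G24, G28} — violation; Dept=71: rows 8, 10 → Salary takes values {G24, G83} — violation — fails.
(ii) Dept -> Manager: Dept=63: rows 1, 2, 3, 4, 5, 7, 9 → Manager takes values {25, 20, 17} — violation; Dept=71: rows 8, 10 → Manager takes values {20, 25} — violation — fails.
(iii) Salary -> Manager: Salary=G24: rows 2, 5, 6, 8, 9 → Manager takes values {25, 17, 20} — violation; Salary=G28: rows 3, 4, 7 → Manager takes values {20, 25} — violation — fails.
None of the 3 dependencies hold.

0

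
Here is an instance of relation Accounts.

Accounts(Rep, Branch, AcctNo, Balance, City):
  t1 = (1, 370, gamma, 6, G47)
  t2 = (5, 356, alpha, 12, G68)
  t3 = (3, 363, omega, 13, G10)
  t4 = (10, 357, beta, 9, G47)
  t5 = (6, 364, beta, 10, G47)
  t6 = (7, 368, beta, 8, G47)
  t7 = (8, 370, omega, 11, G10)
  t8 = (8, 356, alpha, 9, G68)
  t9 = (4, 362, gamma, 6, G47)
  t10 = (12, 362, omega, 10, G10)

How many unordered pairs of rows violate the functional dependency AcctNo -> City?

0

AcctNo=gamma: all 2 rows agree on City — 0 pairs.
AcctNo=alpha: all 2 rows agree on City — 0 pairs.
AcctNo=omega: all 3 rows agree on City — 0 pairs.
AcctNo=beta: all 3 rows agree on City — 0 pairs.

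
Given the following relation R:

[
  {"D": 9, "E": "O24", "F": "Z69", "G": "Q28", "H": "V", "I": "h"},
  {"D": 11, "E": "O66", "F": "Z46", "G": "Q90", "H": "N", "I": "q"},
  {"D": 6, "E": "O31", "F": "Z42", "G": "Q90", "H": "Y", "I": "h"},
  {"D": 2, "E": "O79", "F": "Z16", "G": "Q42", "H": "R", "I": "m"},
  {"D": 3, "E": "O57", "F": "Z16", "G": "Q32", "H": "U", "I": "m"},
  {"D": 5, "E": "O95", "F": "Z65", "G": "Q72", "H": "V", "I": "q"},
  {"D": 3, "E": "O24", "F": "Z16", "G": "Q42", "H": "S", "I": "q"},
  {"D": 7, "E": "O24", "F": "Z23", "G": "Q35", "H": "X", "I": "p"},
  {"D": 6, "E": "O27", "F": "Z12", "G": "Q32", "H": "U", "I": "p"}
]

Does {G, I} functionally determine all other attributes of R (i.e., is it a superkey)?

All 9 rows have distinct {G, I} values, so {G, I} → (all attributes) holds and {G, I} is a superkey.

Yes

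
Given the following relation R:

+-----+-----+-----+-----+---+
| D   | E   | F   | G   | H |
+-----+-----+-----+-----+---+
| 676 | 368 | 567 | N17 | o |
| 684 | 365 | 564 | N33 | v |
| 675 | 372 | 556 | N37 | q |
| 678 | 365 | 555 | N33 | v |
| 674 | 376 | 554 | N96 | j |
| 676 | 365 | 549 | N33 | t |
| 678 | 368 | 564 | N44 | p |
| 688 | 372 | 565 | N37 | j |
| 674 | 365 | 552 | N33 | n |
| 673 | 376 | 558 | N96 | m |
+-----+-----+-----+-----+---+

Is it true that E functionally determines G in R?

E=368: 2 rows → G takes values {N17, N44} — violation
E=365: 4 rows → G = N33, N33, N33, N33 ✓
E=372: 2 rows → G = N37, N37 ✓
E=376: 2 rows → G = N96, N96 ✓
Two rows agree on E but differ on G, so E -> G does not hold.

No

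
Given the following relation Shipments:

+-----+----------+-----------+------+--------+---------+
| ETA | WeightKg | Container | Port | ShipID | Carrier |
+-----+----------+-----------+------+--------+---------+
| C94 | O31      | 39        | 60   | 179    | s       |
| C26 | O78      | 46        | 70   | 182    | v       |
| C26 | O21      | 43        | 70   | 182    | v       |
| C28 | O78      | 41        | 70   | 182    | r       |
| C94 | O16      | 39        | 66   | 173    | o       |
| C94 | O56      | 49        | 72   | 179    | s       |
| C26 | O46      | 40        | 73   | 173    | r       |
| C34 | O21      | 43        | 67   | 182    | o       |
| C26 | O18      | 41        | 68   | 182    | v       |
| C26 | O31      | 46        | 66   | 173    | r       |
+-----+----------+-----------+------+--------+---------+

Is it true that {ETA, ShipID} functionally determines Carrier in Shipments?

(ETA=C94, ShipID=179): 2 rows → Carrier = s, s ✓
(ETA=C26, ShipID=182): 3 rows → Carrier = v, v, v ✓
(ETA=C28, ShipID=182): 1 row → Carrier = r ✓
(ETA=C94, ShipID=173): 1 row → Carrier = o ✓
(ETA=C26, ShipID=173): 2 rows → Carrier = r, r ✓
(ETA=C34, ShipID=182): 1 row → Carrier = o ✓
Every {ETA, ShipID} value is associated with a single Carrier value, so {ETA, ShipID} -> Carrier holds.

Yes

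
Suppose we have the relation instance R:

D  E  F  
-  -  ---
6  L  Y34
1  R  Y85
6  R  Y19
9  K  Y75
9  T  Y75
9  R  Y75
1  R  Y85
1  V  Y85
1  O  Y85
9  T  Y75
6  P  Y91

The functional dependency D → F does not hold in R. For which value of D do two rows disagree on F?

D=6: 3 rows → F takes values {Y34, Y19, Y91} — violation
D=1: 4 rows → F = Y85, Y85, Y85, Y85 ✓
D=9: 4 rows → F = Y75, Y75, Y75, Y75 ✓
The only D value with inconsistent F is D=6.

6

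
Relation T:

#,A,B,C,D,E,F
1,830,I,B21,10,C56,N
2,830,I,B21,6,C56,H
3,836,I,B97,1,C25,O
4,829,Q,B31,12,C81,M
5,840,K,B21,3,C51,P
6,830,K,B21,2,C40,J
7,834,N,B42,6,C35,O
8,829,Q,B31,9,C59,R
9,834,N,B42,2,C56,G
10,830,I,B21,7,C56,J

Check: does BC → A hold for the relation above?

(B=I, C=B21): rows 1, 2, 10 → A = 830, 830, 830 ✓
(B=I, C=B97): row 3 → A = 836 ✓
(B=Q, C=B31): rows 4, 8 → A = 829, 829 ✓
(B=K, C=B21): rows 5, 6 → A takes values {840, 830} — violation
(B=N, C=B42): rows 7, 9 → A = 834, 834 ✓
Two rows agree on BC but differ on A, so BC → A does not hold.

No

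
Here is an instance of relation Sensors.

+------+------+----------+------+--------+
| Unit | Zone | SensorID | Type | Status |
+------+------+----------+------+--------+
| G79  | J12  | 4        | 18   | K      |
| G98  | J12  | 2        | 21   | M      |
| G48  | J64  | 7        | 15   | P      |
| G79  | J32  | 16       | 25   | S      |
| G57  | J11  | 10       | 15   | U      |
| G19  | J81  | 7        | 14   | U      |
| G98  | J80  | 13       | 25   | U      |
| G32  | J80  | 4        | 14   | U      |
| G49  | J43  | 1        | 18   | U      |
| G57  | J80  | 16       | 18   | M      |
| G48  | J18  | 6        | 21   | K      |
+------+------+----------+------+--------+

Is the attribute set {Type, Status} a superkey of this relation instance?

Two distinct rows share (Type=14, Status=U), so {Type, Status} does not determine every attribute — not a superkey.

No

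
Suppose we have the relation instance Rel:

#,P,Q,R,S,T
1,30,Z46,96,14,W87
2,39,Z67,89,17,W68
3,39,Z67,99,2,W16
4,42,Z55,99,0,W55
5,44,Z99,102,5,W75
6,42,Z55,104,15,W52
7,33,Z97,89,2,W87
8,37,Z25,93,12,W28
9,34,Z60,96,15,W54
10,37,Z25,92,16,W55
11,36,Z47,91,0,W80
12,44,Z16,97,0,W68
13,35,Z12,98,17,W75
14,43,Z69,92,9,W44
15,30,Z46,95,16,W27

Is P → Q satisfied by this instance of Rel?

No

P=30: rows 1, 15 → Q = Z46, Z46 ✓
P=39: rows 2, 3 → Q = Z67, Z67 ✓
P=42: rows 4, 6 → Q = Z55, Z55 ✓
P=44: rows 5, 12 → Q takes values {Z99, Z16} — violation
P=33: row 7 → Q = Z97 ✓
P=37: rows 8, 10 → Q = Z25, Z25 ✓
P=34: row 9 → Q = Z60 ✓
P=36: row 11 → Q = Z47 ✓
P=35: row 13 → Q = Z12 ✓
P=43: row 14 → Q = Z69 ✓
Two rows agree on P but differ on Q, so P → Q does not hold.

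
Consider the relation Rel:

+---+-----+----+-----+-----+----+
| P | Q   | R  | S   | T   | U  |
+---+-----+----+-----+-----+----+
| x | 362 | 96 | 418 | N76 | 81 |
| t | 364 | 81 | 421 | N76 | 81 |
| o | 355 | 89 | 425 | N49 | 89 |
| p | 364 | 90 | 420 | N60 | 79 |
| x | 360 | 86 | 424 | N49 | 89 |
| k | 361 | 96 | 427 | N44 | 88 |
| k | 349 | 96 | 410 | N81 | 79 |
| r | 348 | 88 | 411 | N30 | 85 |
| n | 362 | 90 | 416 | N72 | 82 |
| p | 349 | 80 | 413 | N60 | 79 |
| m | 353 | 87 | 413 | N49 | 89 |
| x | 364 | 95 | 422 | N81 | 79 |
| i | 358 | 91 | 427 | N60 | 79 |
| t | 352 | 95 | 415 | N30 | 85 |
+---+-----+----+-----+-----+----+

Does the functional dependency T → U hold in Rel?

T=N76: 2 rows → U = 81, 81 ✓
T=N49: 3 rows → U = 89, 89, 89 ✓
T=N60: 3 rows → U = 79, 79, 79 ✓
T=N44: 1 row → U = 88 ✓
T=N81: 2 rows → U = 79, 79 ✓
T=N30: 2 rows → U = 85, 85 ✓
T=N72: 1 row → U = 82 ✓
Every T value is associated with a single U value, so T → U holds.

Yes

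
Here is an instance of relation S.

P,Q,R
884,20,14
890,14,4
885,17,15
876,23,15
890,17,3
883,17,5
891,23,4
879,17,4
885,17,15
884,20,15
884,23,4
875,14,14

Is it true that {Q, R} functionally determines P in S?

No

(Q=20, R=14): 1 row → P = 884 ✓
(Q=14, R=4): 1 row → P = 890 ✓
(Q=17, R=15): 2 rows → P = 885, 885 ✓
(Q=23, R=15): 1 row → P = 876 ✓
(Q=17, R=3): 1 row → P = 890 ✓
(Q=17, R=5): 1 row → P = 883 ✓
(Q=23, R=4): 2 rows → P takes values {891, 884} — violation
(Q=17, R=4): 1 row → P = 879 ✓
(Q=20, R=15): 1 row → P = 884 ✓
(Q=14, R=14): 1 row → P = 875 ✓
Two rows agree on {Q, R} but differ on P, so {Q, R} → P does not hold.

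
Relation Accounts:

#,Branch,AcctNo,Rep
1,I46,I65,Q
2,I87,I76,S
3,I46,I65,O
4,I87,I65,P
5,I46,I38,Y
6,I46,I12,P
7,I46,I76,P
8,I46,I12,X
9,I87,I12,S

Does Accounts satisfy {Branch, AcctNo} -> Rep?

No

(Branch=I46, AcctNo=I65): rows 1, 3 → Rep takes values {Q, O} — violation
(Branch=I87, AcctNo=I76): row 2 → Rep = S ✓
(Branch=I87, AcctNo=I65): row 4 → Rep = P ✓
(Branch=I46, AcctNo=I38): row 5 → Rep = Y ✓
(Branch=I46, AcctNo=I12): rows 6, 8 → Rep takes values {P, X} — violation
(Branch=I46, AcctNo=I76): row 7 → Rep = P ✓
(Branch=I87, AcctNo=I12): row 9 → Rep = S ✓
Two rows agree on {Branch, AcctNo} but differ on Rep, so {Branch, AcctNo} -> Rep does not hold.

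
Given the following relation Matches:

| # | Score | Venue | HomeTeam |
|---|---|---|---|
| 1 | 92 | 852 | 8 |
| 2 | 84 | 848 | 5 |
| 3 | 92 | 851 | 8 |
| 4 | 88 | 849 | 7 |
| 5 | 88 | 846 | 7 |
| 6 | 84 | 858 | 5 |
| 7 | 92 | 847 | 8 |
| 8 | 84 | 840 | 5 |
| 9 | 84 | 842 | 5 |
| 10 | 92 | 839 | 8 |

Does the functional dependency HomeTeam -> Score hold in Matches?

Yes

HomeTeam=8: rows 1, 3, 7, 10 → Score = 92, 92, 92, 92 ✓
HomeTeam=5: rows 2, 6, 8, 9 → Score = 84, 84, 84, 84 ✓
HomeTeam=7: rows 4, 5 → Score = 88, 88 ✓
Every HomeTeam value is associated with a single Score value, so HomeTeam -> Score holds.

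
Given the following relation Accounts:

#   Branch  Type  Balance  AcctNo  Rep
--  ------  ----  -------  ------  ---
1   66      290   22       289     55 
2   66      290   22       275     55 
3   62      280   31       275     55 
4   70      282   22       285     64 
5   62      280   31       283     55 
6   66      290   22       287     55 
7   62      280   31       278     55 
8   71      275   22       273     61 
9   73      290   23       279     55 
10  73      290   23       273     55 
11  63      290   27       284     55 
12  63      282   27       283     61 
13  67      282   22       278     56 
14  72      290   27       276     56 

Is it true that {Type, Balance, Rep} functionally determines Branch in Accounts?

(Type=290, Balance=22, Rep=55): rows 1, 2, 6 → Branch = 66, 66, 66 ✓
(Type=280, Balance=31, Rep=55): rows 3, 5, 7 → Branch = 62, 62, 62 ✓
(Type=282, Balance=22, Rep=64): row 4 → Branch = 70 ✓
(Type=275, Balance=22, Rep=61): row 8 → Branch = 71 ✓
(Type=290, Balance=23, Rep=55): rows 9, 10 → Branch = 73, 73 ✓
(Type=290, Balance=27, Rep=55): row 11 → Branch = 63 ✓
(Type=282, Balance=27, Rep=61): row 12 → Branch = 63 ✓
(Type=282, Balance=22, Rep=56): row 13 → Branch = 67 ✓
(Type=290, Balance=27, Rep=56): row 14 → Branch = 72 ✓
Every {Type, Balance, Rep} value is associated with a single Branch value, so {Type, Balance, Rep} -> Branch holds.

Yes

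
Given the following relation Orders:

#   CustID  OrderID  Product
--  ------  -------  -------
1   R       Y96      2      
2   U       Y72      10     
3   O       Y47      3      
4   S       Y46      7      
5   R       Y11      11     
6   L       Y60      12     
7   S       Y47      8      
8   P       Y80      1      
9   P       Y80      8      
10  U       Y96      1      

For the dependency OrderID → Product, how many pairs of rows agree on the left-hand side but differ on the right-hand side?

3

OrderID=Y96: violating pairs (1,10) — 1 pair.
OrderID=Y47: violating pairs (3,7) — 1 pair.
OrderID=Y80: violating pairs (8,9) — 1 pair.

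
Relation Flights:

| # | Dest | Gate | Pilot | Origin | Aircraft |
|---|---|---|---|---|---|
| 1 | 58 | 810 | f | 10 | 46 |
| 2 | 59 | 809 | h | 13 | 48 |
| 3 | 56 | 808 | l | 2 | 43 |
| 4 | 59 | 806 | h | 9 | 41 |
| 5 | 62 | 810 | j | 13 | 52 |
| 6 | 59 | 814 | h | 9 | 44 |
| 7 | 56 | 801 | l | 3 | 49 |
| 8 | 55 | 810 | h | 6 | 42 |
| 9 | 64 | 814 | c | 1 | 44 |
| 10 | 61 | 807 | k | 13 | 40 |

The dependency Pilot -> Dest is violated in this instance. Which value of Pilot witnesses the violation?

h

Pilot=f: row 1 → Dest = 58 ✓
Pilot=h: rows 2, 4, 6, 8 → Dest takes values {59, 55} — violation
Pilot=l: rows 3, 7 → Dest = 56, 56 ✓
Pilot=j: row 5 → Dest = 62 ✓
Pilot=c: row 9 → Dest = 64 ✓
Pilot=k: row 10 → Dest = 61 ✓
The only Pilot value with inconsistent Dest is Pilot=h.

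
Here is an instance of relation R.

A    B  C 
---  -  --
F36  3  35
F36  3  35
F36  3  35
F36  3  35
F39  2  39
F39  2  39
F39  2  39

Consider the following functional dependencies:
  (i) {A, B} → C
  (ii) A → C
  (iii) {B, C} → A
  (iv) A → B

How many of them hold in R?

(i) {A, B} → C: every LHS value maps to a single RHS value — holds.
(ii) A → C: every LHS value maps to a single RHS value — holds.
(iii) {B, C} → A: every LHS value maps to a single RHS value — holds.
(iv) A → B: every LHS value maps to a single RHS value — holds.
4 of the 4 dependencies hold.

4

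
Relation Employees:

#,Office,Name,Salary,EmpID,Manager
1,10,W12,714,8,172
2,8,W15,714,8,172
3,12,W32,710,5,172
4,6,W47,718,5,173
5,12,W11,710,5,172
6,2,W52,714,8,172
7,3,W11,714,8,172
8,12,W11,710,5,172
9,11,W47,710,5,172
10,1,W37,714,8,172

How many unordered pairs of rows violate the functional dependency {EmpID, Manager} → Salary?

0

(EmpID=8, Manager=172): all 5 rows agree on Salary — 0 pairs.
(EmpID=5, Manager=172): all 4 rows agree on Salary — 0 pairs.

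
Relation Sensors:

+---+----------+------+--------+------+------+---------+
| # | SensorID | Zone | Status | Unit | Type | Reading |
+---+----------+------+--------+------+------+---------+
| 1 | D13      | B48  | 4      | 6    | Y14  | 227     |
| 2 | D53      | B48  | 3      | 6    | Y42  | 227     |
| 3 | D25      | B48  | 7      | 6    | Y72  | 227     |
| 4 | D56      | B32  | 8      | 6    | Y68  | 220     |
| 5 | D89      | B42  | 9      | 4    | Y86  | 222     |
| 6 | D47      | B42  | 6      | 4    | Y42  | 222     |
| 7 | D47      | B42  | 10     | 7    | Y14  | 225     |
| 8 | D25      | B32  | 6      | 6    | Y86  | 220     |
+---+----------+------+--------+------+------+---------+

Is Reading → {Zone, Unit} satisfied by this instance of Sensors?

Yes

Reading=227: rows 1, 2, 3 → {Zone,Unit} = (B48, 6), (B48, 6), (B48, 6) ✓
Reading=220: rows 4, 8 → {Zone,Unit} = (B32, 6), (B32, 6) ✓
Reading=222: rows 5, 6 → {Zone,Unit} = (B42, 4), (B42, 4) ✓
Reading=225: row 7 → {Zone,Unit} = (B42, 7) ✓
Every Reading value is associated with a single {Zone, Unit} value, so Reading → {Zone, Unit} holds.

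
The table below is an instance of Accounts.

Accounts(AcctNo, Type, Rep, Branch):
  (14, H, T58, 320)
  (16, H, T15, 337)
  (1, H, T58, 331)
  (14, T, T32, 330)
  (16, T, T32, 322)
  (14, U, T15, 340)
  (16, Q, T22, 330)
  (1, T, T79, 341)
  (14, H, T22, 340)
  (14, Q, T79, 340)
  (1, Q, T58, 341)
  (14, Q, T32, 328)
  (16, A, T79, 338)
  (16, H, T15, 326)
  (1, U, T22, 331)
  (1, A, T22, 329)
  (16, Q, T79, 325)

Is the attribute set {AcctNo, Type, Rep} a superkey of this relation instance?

No

Two distinct rows share (AcctNo=16, Type=H, Rep=T15), so {AcctNo, Type, Rep} does not determine every attribute — not a superkey.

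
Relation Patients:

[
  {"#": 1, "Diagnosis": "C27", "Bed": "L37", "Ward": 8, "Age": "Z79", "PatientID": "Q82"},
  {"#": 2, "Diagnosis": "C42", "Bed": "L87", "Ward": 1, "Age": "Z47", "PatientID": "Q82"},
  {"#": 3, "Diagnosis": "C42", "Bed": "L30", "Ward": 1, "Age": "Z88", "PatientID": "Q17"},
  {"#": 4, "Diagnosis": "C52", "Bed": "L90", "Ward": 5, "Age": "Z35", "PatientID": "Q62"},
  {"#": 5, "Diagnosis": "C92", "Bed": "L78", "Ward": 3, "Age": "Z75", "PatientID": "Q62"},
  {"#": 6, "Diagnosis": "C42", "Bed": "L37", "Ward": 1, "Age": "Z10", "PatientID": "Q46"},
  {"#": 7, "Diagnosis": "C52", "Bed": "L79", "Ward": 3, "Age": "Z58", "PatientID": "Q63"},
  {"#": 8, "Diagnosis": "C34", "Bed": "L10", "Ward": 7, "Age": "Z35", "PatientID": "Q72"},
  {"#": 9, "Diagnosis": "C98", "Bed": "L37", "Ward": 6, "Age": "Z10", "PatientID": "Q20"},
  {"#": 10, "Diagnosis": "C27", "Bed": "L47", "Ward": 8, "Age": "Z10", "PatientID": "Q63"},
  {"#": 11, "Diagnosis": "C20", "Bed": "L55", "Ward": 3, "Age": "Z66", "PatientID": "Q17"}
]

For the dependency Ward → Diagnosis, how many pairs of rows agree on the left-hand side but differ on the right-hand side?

3

Ward=8: all 2 rows agree on Diagnosis — 0 pairs.
Ward=1: all 3 rows agree on Diagnosis — 0 pairs.
Ward=3: violating pairs (5,7), (5,11), (7,11) — 3 pairs.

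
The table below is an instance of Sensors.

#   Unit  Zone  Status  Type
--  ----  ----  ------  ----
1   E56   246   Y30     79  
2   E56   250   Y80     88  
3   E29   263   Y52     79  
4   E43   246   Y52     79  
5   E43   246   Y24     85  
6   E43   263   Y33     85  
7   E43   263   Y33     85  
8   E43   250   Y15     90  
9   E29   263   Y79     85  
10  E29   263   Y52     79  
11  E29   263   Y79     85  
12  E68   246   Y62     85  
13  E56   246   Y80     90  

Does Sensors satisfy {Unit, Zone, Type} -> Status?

Yes

(Unit=E56, Zone=246, Type=79): row 1 → Status = Y30 ✓
(Unit=E56, Zone=250, Type=88): row 2 → Status = Y80 ✓
(Unit=E29, Zone=263, Type=79): rows 3, 10 → Status = Y52, Y52 ✓
(Unit=E43, Zone=246, Type=79): row 4 → Status = Y52 ✓
(Unit=E43, Zone=246, Type=85): row 5 → Status = Y24 ✓
(Unit=E43, Zone=263, Type=85): rows 6, 7 → Status = Y33, Y33 ✓
(Unit=E43, Zone=250, Type=90): row 8 → Status = Y15 ✓
(Unit=E29, Zone=263, Type=85): rows 9, 11 → Status = Y79, Y79 ✓
(Unit=E68, Zone=246, Type=85): row 12 → Status = Y62 ✓
(Unit=E56, Zone=246, Type=90): row 13 → Status = Y80 ✓
Every {Unit, Zone, Type} value is associated with a single Status value, so {Unit, Zone, Type} -> Status holds.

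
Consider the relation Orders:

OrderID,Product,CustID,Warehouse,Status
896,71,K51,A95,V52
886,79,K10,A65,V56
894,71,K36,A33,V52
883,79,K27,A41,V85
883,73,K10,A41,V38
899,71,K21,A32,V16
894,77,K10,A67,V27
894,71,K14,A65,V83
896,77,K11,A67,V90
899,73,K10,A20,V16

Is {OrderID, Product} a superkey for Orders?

No

Two distinct rows share (OrderID=894, Product=71), so {OrderID, Product} does not determine every attribute — not a superkey.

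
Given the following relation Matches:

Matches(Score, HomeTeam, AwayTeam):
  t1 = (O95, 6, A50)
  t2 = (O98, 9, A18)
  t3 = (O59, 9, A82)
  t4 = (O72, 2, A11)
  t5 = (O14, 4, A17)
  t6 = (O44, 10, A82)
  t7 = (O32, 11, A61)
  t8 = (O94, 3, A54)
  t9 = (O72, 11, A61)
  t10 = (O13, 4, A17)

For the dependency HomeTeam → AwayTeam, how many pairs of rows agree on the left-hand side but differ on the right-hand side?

1

HomeTeam=9: violating pairs (2,3) — 1 pair.
HomeTeam=4: all 2 rows agree on AwayTeam — 0 pairs.
HomeTeam=11: all 2 rows agree on AwayTeam — 0 pairs.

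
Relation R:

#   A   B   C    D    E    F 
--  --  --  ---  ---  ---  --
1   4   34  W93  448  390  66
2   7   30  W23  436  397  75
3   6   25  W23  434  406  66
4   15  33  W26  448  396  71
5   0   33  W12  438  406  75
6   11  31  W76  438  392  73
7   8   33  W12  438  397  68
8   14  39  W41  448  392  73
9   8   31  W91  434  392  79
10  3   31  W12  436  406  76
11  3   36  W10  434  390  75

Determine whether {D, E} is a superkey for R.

All 11 rows have distinct {D, E} values, so {D, E} → (all attributes) holds and {D, E} is a superkey.

Yes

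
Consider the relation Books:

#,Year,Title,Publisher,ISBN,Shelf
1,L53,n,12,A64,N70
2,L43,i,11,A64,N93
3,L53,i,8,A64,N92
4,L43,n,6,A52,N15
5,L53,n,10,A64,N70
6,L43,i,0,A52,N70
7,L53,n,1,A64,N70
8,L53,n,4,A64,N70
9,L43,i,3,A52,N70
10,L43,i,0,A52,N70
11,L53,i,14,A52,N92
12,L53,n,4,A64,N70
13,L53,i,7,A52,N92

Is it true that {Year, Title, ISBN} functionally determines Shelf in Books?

(Year=L53, Title=n, ISBN=A64): rows 1, 5, 7, 8, 12 → Shelf = N70, N70, N70, N70, N70 ✓
(Year=L43, Title=i, ISBN=A64): row 2 → Shelf = N93 ✓
(Year=L53, Title=i, ISBN=A64): row 3 → Shelf = N92 ✓
(Year=L43, Title=n, ISBN=A52): row 4 → Shelf = N15 ✓
(Year=L43, Title=i, ISBN=A52): rows 6, 9, 10 → Shelf = N70, N70, N70 ✓
(Year=L53, Title=i, ISBN=A52): rows 11, 13 → Shelf = N92, N92 ✓
Every {Year, Title, ISBN} value is associated with a single Shelf value, so {Year, Title, ISBN} -> Shelf holds.

Yes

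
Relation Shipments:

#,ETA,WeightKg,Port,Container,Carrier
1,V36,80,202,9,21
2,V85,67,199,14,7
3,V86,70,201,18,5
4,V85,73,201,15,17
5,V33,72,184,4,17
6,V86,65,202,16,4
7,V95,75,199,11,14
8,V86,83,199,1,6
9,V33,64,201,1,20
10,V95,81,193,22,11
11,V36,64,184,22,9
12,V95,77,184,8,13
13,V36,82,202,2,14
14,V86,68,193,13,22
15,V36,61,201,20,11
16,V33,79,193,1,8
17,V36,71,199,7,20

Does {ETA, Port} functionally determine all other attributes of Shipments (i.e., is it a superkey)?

No

Rows 1 and 13 have the same {ETA, Port} value (ETA=V36, Port=202) but are distinct tuples, so {ETA, Port} does not determine every attribute — not a superkey.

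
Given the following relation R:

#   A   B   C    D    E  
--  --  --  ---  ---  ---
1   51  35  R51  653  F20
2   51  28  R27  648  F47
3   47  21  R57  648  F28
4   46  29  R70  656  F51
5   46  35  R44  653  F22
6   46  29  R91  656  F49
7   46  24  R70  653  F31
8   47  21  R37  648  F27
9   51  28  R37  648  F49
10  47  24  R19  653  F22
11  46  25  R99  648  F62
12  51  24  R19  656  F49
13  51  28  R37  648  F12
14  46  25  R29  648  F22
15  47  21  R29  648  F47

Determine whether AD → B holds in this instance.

No

(A=51, D=653): row 1 → B = 35 ✓
(A=51, D=648): rows 2, 9, 13 → B = 28, 28, 28 ✓
(A=47, D=648): rows 3, 8, 15 → B = 21, 21, 21 ✓
(A=46, D=656): rows 4, 6 → B = 29, 29 ✓
(A=46, D=653): rows 5, 7 → B takes values {35, 24} — violation
(A=47, D=653): row 10 → B = 24 ✓
(A=46, D=648): rows 11, 14 → B = 25, 25 ✓
(A=51, D=656): row 12 → B = 24 ✓
Two rows agree on AD but differ on B, so AD → B does not hold.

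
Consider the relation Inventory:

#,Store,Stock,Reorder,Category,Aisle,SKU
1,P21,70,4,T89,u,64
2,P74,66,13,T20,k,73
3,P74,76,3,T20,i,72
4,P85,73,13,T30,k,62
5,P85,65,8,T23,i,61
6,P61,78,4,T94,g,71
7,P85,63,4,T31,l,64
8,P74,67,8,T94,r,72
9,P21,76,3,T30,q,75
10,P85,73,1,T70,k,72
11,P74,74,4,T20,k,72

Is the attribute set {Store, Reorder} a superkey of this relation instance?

Yes

All 11 rows have distinct {Store, Reorder} values, so {Store, Reorder} → (all attributes) holds and {Store, Reorder} is a superkey.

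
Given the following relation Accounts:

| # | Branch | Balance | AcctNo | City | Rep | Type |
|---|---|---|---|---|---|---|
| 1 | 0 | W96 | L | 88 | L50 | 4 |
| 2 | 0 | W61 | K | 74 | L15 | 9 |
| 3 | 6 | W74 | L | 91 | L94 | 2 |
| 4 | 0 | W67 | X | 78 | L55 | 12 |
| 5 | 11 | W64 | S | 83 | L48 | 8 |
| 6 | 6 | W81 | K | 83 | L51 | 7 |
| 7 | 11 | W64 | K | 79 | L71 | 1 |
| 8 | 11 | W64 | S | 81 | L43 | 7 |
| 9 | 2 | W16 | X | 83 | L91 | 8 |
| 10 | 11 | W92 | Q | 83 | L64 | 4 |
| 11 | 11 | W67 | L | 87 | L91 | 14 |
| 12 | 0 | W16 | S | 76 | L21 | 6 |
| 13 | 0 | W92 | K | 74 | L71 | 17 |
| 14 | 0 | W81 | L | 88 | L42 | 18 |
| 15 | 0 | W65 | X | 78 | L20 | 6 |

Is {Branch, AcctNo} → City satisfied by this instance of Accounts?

(Branch=0, AcctNo=L): rows 1, 14 → City = 88, 88 ✓
(Branch=0, AcctNo=K): rows 2, 13 → City = 74, 74 ✓
(Branch=6, AcctNo=L): row 3 → City = 91 ✓
(Branch=0, AcctNo=X): rows 4, 15 → City = 78, 78 ✓
(Branch=11, AcctNo=S): rows 5, 8 → City takes values {83, 81} — violation
(Branch=6, AcctNo=K): row 6 → City = 83 ✓
(Branch=11, AcctNo=K): row 7 → City = 79 ✓
(Branch=2, AcctNo=X): row 9 → City = 83 ✓
(Branch=11, AcctNo=Q): row 10 → City = 83 ✓
(Branch=11, AcctNo=L): row 11 → City = 87 ✓
(Branch=0, AcctNo=S): row 12 → City = 76 ✓
Two rows agree on {Branch, AcctNo} but differ on City, so {Branch, AcctNo} → City does not hold.

No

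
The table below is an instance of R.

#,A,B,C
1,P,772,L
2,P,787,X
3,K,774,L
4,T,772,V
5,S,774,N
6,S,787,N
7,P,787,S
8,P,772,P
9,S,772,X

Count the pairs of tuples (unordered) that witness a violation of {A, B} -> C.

2

(A=P, B=772): violating pairs (1,8) — 1 pair.
(A=P, B=787): violating pairs (2,7) — 1 pair.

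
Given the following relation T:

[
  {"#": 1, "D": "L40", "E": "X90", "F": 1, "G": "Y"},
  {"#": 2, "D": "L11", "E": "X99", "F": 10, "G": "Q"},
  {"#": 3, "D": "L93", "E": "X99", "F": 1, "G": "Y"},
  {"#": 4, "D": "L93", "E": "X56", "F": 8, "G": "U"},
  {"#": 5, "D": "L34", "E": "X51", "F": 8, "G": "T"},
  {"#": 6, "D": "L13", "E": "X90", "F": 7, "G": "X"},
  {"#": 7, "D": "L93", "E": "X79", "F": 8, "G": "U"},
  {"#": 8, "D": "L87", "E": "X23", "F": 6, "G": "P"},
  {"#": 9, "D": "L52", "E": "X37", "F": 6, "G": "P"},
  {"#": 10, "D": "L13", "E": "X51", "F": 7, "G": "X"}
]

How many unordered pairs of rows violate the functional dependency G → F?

G=Y: all 2 rows agree on F — 0 pairs.
G=U: all 2 rows agree on F — 0 pairs.
G=X: all 2 rows agree on F — 0 pairs.
G=P: all 2 rows agree on F — 0 pairs.

0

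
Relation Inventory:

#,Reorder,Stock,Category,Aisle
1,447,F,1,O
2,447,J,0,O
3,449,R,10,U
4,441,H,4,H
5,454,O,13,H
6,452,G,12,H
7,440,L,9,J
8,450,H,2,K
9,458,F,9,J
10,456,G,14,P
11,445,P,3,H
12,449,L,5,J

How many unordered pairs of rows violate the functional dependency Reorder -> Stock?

Reorder=447: violating pairs (1,2) — 1 pair.
Reorder=449: violating pairs (3,12) — 1 pair.

2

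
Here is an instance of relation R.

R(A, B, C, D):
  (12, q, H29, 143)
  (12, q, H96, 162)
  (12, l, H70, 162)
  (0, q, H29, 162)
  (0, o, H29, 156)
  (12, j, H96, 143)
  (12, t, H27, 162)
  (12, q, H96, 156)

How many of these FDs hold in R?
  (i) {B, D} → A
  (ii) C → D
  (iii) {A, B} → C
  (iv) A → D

(i) {B, D} → A: (B=q, D=162): 2 rows → A takes values {12, 0} — violation — fails.
(ii) C → D: C=H29: 3 rows → D takes values {143, 162, 156} — violation; C=H96: 3 rows → D takes values {162, 143, 156} — violation — fails.
(iii) {A, B} → C: (A=12, B=q): 3 rows → C takes values {H29, H96} — violation — fails.
(iv) A → D: A=12: 6 rows → D takes values {143, 162, 156} — violation; A=0: 2 rows → D takes values {162, 156} — violation — fails.
None of the 4 dependencies hold.

0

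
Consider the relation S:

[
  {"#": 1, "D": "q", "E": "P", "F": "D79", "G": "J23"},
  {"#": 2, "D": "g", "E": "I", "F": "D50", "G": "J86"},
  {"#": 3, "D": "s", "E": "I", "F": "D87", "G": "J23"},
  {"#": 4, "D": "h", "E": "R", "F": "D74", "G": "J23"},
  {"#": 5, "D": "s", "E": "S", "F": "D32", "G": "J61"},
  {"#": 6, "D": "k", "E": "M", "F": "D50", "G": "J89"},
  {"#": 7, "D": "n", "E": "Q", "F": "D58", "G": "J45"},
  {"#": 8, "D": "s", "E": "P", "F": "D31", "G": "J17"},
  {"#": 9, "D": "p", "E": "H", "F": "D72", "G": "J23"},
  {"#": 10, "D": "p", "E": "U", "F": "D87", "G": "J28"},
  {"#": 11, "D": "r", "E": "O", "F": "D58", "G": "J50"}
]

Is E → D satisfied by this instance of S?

E=P: rows 1, 8 → D takes values {q, s} — violation
E=I: rows 2, 3 → D takes values {g, s} — violation
E=R: row 4 → D = h ✓
E=S: row 5 → D = s ✓
E=M: row 6 → D = k ✓
E=Q: row 7 → D = n ✓
E=H: row 9 → D = p ✓
E=U: row 10 → D = p ✓
E=O: row 11 → D = r ✓
Two rows agree on E but differ on D, so E → D does not hold.

No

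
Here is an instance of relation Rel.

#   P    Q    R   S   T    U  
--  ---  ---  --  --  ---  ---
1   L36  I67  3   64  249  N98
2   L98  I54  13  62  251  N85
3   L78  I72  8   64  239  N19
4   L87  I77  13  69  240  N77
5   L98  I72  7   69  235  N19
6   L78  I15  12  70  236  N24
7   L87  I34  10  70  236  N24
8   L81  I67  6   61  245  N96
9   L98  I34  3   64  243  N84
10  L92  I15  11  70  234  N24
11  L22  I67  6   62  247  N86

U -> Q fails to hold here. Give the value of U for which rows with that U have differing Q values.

N24

U=N98: row 1 → Q = I67 ✓
U=N85: row 2 → Q = I54 ✓
U=N19: rows 3, 5 → Q = I72, I72 ✓
U=N77: row 4 → Q = I77 ✓
U=N24: rows 6, 7, 10 → Q takes values {I15, I34} — violation
U=N96: row 8 → Q = I67 ✓
U=N84: row 9 → Q = I34 ✓
U=N86: row 11 → Q = I67 ✓
The only U value with inconsistent Q is U=N24.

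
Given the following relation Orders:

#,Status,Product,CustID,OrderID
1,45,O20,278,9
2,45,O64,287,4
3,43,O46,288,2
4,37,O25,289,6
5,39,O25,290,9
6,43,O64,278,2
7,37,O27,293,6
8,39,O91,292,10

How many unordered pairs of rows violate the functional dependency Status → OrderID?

Status=45: violating pairs (1,2) — 1 pair.
Status=43: all 2 rows agree on OrderID — 0 pairs.
Status=37: all 2 rows agree on OrderID — 0 pairs.
Status=39: violating pairs (5,8) — 1 pair.

2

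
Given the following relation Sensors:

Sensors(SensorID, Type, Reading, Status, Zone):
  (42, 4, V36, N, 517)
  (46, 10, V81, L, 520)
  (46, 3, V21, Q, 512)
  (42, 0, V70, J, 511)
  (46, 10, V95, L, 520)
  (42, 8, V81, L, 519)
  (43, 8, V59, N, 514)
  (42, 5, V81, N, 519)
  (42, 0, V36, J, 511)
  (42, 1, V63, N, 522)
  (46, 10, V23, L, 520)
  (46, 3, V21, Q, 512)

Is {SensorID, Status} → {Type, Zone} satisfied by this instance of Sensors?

No

(SensorID=42, Status=N): 3 rows → {Type,Zone} takes values {(4, 517), (5, 519), (1, 522)} — violation
(SensorID=46, Status=L): 3 rows → {Type,Zone} = (10, 520), (10, 520), (10, 520) ✓
(SensorID=46, Status=Q): 2 rows → {Type,Zone} = (3, 512), (3, 512) ✓
(SensorID=42, Status=J): 2 rows → {Type,Zone} = (0, 511), (0, 511) ✓
(SensorID=42, Status=L): 1 row → {Type,Zone} = (8, 519) ✓
(SensorID=43, Status=N): 1 row → {Type,Zone} = (8, 514) ✓
Two rows agree on {SensorID, Status} but differ on {Type, Zone}, so {SensorID, Status} → {Type, Zone} does not hold.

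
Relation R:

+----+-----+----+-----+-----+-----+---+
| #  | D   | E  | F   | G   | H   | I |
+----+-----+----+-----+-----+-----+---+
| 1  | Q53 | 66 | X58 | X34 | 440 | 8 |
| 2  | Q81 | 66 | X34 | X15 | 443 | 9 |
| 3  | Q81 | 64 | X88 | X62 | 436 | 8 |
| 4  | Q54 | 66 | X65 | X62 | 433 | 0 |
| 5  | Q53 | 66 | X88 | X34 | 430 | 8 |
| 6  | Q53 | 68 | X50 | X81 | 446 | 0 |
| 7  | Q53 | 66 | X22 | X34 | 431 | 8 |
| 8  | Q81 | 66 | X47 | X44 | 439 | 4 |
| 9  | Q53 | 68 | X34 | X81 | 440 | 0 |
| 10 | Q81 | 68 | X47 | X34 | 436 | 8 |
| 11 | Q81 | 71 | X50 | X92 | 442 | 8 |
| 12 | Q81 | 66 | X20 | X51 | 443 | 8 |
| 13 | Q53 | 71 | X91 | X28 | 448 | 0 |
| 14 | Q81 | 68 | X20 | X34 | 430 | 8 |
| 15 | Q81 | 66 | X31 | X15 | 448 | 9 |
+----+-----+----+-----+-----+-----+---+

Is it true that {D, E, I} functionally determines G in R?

Yes

(D=Q53, E=66, I=8): rows 1, 5, 7 → G = X34, X34, X34 ✓
(D=Q81, E=66, I=9): rows 2, 15 → G = X15, X15 ✓
(D=Q81, E=64, I=8): row 3 → G = X62 ✓
(D=Q54, E=66, I=0): row 4 → G = X62 ✓
(D=Q53, E=68, I=0): rows 6, 9 → G = X81, X81 ✓
(D=Q81, E=66, I=4): row 8 → G = X44 ✓
(D=Q81, E=68, I=8): rows 10, 14 → G = X34, X34 ✓
(D=Q81, E=71, I=8): row 11 → G = X92 ✓
(D=Q81, E=66, I=8): row 12 → G = X51 ✓
(D=Q53, E=71, I=0): row 13 → G = X28 ✓
Every {D, E, I} value is associated with a single G value, so {D, E, I} -> G holds.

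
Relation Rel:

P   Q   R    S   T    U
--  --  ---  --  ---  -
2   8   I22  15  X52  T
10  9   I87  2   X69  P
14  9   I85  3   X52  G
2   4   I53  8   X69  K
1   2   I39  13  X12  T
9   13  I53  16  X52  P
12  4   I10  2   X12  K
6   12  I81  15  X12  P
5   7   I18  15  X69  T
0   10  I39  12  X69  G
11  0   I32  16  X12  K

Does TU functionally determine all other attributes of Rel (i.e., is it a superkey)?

No

Two distinct rows share (T=X12, U=K), so TU does not determine every attribute — not a superkey.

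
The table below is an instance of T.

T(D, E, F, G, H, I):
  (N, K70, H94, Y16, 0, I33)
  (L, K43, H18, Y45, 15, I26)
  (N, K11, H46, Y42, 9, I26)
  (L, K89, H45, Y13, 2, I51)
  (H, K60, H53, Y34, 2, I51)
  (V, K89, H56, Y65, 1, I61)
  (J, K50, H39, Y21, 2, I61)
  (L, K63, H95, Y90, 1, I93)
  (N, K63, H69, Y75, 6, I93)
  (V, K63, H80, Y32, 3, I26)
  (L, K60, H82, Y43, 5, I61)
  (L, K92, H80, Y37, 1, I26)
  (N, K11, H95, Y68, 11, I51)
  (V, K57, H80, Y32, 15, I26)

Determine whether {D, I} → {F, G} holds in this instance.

No

(D=N, I=I33): 1 row → {F,G} = (H94, Y16) ✓
(D=L, I=I26): 2 rows → {F,G} takes values {(H18, Y45), (H80, Y37)} — violation
(D=N, I=I26): 1 row → {F,G} = (H46, Y42) ✓
(D=L, I=I51): 1 row → {F,G} = (H45, Y13) ✓
(D=H, I=I51): 1 row → {F,G} = (H53, Y34) ✓
(D=V, I=I61): 1 row → {F,G} = (H56, Y65) ✓
(D=J, I=I61): 1 row → {F,G} = (H39, Y21) ✓
(D=L, I=I93): 1 row → {F,G} = (H95, Y90) ✓
(D=N, I=I93): 1 row → {F,G} = (H69, Y75) ✓
(D=V, I=I26): 2 rows → {F,G} = (H80, Y32), (H80, Y32) ✓
(D=L, I=I61): 1 row → {F,G} = (H82, Y43) ✓
(D=N, I=I51): 1 row → {F,G} = (H95, Y68) ✓
Two rows agree on {D, I} but differ on {F, G}, so {D, I} → {F, G} does not hold.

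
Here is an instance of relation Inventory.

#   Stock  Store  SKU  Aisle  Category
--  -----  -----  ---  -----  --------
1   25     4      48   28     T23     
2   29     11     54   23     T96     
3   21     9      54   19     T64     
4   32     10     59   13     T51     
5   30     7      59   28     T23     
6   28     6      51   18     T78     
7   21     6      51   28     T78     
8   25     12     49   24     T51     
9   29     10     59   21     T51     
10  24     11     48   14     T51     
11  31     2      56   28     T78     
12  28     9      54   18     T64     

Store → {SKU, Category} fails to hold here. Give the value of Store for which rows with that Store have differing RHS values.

Store=4: row 1 → {SKU,Category} = (48, T23) ✓
Store=11: rows 2, 10 → {SKU,Category} takes values {(54, T96), (48, T51)} — violation
Store=9: rows 3, 12 → {SKU,Category} = (54, T64), (54, T64) ✓
Store=10: rows 4, 9 → {SKU,Category} = (59, T51), (59, T51) ✓
Store=7: row 5 → {SKU,Category} = (59, T23) ✓
Store=6: rows 6, 7 → {SKU,Category} = (51, T78), (51, T78) ✓
Store=12: row 8 → {SKU,Category} = (49, T51) ✓
Store=2: row 11 → {SKU,Category} = (56, T78) ✓
The only Store value with inconsistent RHS is Store=11.

11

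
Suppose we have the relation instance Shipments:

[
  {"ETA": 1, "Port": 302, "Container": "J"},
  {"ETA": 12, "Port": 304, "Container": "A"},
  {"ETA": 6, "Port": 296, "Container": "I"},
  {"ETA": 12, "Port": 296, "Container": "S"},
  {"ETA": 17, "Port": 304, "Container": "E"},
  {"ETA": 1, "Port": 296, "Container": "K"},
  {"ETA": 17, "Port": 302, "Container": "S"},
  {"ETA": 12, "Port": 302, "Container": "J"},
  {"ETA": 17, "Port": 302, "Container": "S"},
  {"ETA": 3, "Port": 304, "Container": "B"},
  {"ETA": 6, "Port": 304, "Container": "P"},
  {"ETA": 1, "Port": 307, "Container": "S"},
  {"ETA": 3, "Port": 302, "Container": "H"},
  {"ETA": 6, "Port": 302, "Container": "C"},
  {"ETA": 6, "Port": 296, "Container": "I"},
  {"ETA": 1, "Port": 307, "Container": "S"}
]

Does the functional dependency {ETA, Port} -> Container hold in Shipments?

(ETA=1, Port=302): 1 row → Container = J ✓
(ETA=12, Port=304): 1 row → Container = A ✓
(ETA=6, Port=296): 2 rows → Container = I, I ✓
(ETA=12, Port=296): 1 row → Container = S ✓
(ETA=17, Port=304): 1 row → Container = E ✓
(ETA=1, Port=296): 1 row → Container = K ✓
(ETA=17, Port=302): 2 rows → Container = S, S ✓
(ETA=12, Port=302): 1 row → Container = J ✓
(ETA=3, Port=304): 1 row → Container = B ✓
(ETA=6, Port=304): 1 row → Container = P ✓
(ETA=1, Port=307): 2 rows → Container = S, S ✓
(ETA=3, Port=302): 1 row → Container = H ✓
(ETA=6, Port=302): 1 row → Container = C ✓
Every {ETA, Port} value is associated with a single Container value, so {ETA, Port} -> Container holds.

Yes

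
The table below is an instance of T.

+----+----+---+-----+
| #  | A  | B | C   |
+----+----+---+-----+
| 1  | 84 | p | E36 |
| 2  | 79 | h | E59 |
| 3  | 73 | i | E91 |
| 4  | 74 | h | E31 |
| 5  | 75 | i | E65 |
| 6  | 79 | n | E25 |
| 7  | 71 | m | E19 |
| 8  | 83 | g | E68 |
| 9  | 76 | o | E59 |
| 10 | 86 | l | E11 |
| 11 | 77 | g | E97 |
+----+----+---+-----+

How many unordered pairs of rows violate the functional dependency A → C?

A=79: violating pairs (2,6) — 1 pair.

1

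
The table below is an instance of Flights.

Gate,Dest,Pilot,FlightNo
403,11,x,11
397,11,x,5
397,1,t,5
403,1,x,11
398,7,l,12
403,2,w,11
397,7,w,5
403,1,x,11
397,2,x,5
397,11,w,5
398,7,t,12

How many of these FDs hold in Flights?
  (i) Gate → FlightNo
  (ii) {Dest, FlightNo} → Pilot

1

(i) Gate → FlightNo: every LHS value maps to a single RHS value — holds.
(ii) {Dest, FlightNo} → Pilot: (Dest=11, FlightNo=5): 2 rows → Pilot takes values {x, w} — violation; (Dest=7, FlightNo=12): 2 rows → Pilot takes values {l, t} — violation — fails.
1 of the 2 dependencies holds.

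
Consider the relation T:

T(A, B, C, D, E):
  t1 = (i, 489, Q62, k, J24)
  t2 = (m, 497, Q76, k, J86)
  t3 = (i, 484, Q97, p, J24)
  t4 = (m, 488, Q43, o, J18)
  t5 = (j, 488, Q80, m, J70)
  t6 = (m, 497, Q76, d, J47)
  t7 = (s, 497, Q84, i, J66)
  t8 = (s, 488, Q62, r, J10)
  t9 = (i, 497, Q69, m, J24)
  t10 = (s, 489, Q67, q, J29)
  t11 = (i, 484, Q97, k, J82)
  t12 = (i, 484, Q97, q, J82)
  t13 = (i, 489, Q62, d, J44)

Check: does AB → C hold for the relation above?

(A=i, B=489): rows 1, 13 → C = Q62, Q62 ✓
(A=m, B=497): rows 2, 6 → C = Q76, Q76 ✓
(A=i, B=484): rows 3, 11, 12 → C = Q97, Q97, Q97 ✓
(A=m, B=488): row 4 → C = Q43 ✓
(A=j, B=488): row 5 → C = Q80 ✓
(A=s, B=497): row 7 → C = Q84 ✓
(A=s, B=488): row 8 → C = Q62 ✓
(A=i, B=497): row 9 → C = Q69 ✓
(A=s, B=489): row 10 → C = Q67 ✓
Every AB value is associated with a single C value, so AB → C holds.

Yes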